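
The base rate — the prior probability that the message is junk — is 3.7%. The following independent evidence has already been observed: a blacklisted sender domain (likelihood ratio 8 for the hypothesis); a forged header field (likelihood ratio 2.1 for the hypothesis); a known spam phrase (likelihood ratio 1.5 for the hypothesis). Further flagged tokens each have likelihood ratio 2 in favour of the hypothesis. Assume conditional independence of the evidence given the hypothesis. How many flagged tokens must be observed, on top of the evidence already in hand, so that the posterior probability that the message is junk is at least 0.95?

Prior odds = 0.037/0.963 = 37/963.
Combined Bayes factor of the evidence already in hand = 8 × 2.1 × 1.5 = 25.2.
Odds after that evidence = (37/963) × 25.2 = 518/535.
Target odds = 0.95/0.05 = 19.
Need 2ⁿ ≥ 19 ÷ (518/535) = 10165/518.
2⁴ = 16 falls short of 10165/518 but 2⁵ = 32 reaches it, so n = 5.

5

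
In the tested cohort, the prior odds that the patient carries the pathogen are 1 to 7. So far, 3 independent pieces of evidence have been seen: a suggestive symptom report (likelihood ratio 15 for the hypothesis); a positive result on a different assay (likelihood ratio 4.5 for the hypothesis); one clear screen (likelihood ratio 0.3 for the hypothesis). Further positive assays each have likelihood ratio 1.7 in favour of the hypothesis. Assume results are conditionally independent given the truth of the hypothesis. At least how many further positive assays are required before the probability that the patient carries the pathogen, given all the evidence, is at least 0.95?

4

Prior odds = 1/7.
Combined Bayes factor of the evidence already in hand = 15 × 4.5 × 0.3 = 20.25.
Odds after that evidence = (1/7) × 20.25 = 81/28.
Target odds = 0.95/0.05 = 19.
Need 1.7ⁿ ≥ 19 ÷ (81/28) = 532/81.
1.7³ = 4.913 falls short of 532/81 but 1.7⁴ = 8.3521 reaches it, so n = 4.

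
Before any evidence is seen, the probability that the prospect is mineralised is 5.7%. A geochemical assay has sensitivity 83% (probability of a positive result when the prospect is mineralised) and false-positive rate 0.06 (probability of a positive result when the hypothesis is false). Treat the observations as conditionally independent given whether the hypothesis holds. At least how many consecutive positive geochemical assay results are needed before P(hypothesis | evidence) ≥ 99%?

Prior odds = 0.057/0.943 = 57/943.
Likelihood ratio of a positive result = 0.83/0.06 = 83/6.
Target odds: 0.99 ÷ 0.01 = 99.
Need (57/943) × (83/6)ⁿ ≥ 99, i.e. (83/6)ⁿ ≥ 31119/19.
(83/6)² = 6889/36 falls short of 31119/19 but (83/6)³ = 571787/216 reaches it, so n = 3.

3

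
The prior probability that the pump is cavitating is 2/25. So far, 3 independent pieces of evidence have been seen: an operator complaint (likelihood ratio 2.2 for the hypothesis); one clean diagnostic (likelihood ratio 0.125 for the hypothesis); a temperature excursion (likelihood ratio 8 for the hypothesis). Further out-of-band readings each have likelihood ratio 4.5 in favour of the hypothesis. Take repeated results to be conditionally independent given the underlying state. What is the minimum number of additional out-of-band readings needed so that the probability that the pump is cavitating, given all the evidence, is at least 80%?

Prior odds = 0.08/0.92 = 2/23.
Combined Bayes factor of the evidence already in hand = 2.2 × 0.125 × 8 = 2.2.
Odds after that evidence = (2/23) × 2.2 = 22/115.
Target odds = 0.8/0.2 = 4.
Need 4.5ⁿ ≥ 4 ÷ (22/115) = 230/11.
4.5² = 20.25 falls short of 230/11 but 4.5³ = 91.125 reaches it, so n = 3.

3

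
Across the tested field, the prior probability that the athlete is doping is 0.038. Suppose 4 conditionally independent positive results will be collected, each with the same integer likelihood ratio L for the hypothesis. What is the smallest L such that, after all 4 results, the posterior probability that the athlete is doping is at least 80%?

Prior odds = 0.038/0.962 = 19/481.
Target odds = 0.8/0.2 = 4.
Need L⁴ ≥ 4 ÷ (19/481) = 1924/19.
3⁴ = 81 < 1924/19 ≤ 256 = 4⁴, so L = 4.

4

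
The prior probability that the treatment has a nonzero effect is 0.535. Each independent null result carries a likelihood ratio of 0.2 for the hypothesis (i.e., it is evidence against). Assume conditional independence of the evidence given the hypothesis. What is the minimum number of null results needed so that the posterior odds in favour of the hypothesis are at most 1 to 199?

4

Prior odds = 0.535/0.465 = 107/93.
Likelihood ratio per null result = 0.2.
Target odds = 1/199.
Need (107/93) × 0.2ⁿ ≤ 1/199, i.e. 0.2ⁿ ≤ 93/21293.
0.2³ = 0.008 is still above 93/21293 but 0.2⁴ = 0.0016 is at or below it, so n = 4.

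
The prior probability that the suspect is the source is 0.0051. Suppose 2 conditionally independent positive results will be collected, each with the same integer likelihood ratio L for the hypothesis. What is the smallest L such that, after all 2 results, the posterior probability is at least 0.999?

Prior odds = 0.0051/0.9949 = 51/9949.
Target odds = 0.999/0.001 = 999.
Need L² ≥ 999 ÷ (51/9949) = 3313017/17.
441² = 194481 < 3313017/17 ≤ 195364 = 442², so L = 442.

442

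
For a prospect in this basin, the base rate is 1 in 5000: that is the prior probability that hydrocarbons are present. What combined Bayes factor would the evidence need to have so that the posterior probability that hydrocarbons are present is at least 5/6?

24995

Prior odds = 0.0002/0.9998 = 1/4999.
Target odds = (5/6)/(1/6) = 5.
Required Bayes factor = 5 ÷ (1/4999) = 24995.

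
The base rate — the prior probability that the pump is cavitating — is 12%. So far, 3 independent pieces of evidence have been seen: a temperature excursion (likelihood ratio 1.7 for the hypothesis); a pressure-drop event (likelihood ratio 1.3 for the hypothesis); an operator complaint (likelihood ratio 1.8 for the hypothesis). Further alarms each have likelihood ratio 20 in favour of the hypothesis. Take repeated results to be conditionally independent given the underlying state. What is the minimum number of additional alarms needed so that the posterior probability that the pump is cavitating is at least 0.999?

Prior odds = 0.12/0.88 = 3/22.
Combined Bayes factor of the evidence already in hand = 1.7 × 1.3 × 1.8 = 3.978.
Odds after that evidence = (3/22) × 3.978 = 5967/11000.
Target odds = 0.999/0.001 = 999.
Need 20ⁿ ≥ 999 ÷ (5967/11000) = 407000/221.
20² = 400 falls short of 407000/221 but 20³ = 8000 reaches it, so n = 3.

3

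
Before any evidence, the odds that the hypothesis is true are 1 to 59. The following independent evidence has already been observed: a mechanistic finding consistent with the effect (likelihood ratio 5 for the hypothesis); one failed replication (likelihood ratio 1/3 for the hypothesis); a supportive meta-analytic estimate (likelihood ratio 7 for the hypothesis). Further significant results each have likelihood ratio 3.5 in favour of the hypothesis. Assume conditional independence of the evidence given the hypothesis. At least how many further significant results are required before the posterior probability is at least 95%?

4

Prior odds = 1/59.
Combined Bayes factor of the evidence already in hand = 5 × (1/3) × 7 = 35/3.
Odds after that evidence = (1/59) × 35/3 = 35/177.
Target odds = 0.95/0.05 = 19.
Need 3.5ⁿ ≥ 19 ÷ (35/177) = 3363/35.
3.5³ = 42.875 falls short of 3363/35 but 3.5⁴ = 150.0625 reaches it, so n = 4.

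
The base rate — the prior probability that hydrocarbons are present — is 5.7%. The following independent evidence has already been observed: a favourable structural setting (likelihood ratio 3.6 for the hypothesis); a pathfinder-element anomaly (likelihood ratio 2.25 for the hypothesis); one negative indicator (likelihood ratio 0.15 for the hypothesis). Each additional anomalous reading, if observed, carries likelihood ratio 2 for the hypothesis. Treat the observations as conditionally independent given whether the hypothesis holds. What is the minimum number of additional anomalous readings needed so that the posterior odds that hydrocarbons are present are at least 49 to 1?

10

Prior odds = 0.057/0.943 = 57/943.
Combined Bayes factor of the evidence already in hand = 3.6 × 2.25 × 0.15 = 1.215.
Odds after that evidence = (57/943) × 1.215 = 13851/188600.
Target odds = 49.
Need 2ⁿ ≥ 49 ÷ (13851/188600) = 9241400/13851.
2⁹ = 512 falls short of 9241400/13851 but 2¹⁰ = 1024 reaches it, so n = 10.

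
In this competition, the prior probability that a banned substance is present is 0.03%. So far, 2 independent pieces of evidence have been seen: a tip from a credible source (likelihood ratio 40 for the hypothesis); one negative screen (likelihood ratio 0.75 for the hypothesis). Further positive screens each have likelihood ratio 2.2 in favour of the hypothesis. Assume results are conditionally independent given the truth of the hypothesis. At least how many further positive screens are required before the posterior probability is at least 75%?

Prior odds = 0.0003/0.9997 = 3/9997.
Combined Bayes factor of the evidence already in hand = 40 × 0.75 = 30.
Odds after that evidence = (3/9997) × 30 = 90/9997.
Target odds = 0.75/0.25 = 3.
Need 2.2ⁿ ≥ 3 ÷ (90/9997) = 9997/30.
2.2⁷ = 19487171/78125 falls short of 9997/30 but 2.2⁸ = 214358881/390625 reaches it, so n = 8.

8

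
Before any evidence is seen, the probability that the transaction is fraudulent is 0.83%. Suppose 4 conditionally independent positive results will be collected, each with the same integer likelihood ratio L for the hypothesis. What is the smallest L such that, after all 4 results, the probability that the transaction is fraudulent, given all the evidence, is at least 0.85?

Prior odds = 0.0083/0.9917 = 83/9917.
Target odds = 0.85/0.15 = 17/3.
Need L⁴ ≥ 17/3 ÷ (83/9917) = 168589/249.
5⁴ = 625 < 168589/249 ≤ 1296 = 6⁴, so L = 6.

6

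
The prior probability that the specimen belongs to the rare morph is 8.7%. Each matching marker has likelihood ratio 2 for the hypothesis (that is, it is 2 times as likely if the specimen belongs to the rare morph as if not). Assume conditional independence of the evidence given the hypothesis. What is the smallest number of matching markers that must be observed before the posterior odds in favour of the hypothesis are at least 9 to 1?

7

Prior odds = 0.087/0.913 = 87/913.
Likelihood ratio per matching marker = 2.
Target odds = 9.
Require 2ⁿ ≥ 9 ÷ (87/913) = 2739/29.
2⁶ = 64 falls short of 2739/29 but 2⁷ = 128 reaches it, so n = 7.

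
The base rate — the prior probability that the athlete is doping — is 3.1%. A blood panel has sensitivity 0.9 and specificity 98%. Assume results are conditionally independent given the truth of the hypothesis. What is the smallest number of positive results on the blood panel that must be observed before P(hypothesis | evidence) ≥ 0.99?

3

Prior odds: 0.031 ÷ 0.969 = 31/969.
False-positive rate = 1 − 0.98 = 0.02; likelihood ratio of a positive = 0.9/0.02 = 45.
Target posterior odds = 0.99/0.01 = 99.
Need (31/969) × 45ⁿ ≥ 99, i.e. 45ⁿ ≥ 95931/31.
45² = 2025 falls short of 95931/31 but 45³ = 91125 reaches it, so n = 3.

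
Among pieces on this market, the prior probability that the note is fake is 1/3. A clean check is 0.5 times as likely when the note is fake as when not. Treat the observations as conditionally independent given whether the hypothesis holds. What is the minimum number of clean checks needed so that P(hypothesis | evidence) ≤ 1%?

6

Prior odds = (1/3)/(2/3) = 0.5.
Likelihood ratio per clean check = 0.5.
Target posterior odds = 0.01/0.99 = 1/99.
Need 0.5 × 0.5ⁿ ≤ 1/99, i.e. 0.5ⁿ ≤ 2/99.
0.5⁵ = 0.03125 is still above 2/99 but 0.5⁶ = 0.015625 is at or below it, so n = 6.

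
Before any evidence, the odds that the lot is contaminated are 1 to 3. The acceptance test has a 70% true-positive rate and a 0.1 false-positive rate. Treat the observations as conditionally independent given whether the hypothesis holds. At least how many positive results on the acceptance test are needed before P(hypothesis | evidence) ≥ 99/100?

3

Prior odds = 1/3.
Likelihood ratio of a positive result = 0.7/0.1 = 7.
Target posterior odds = 0.99/0.01 = 99.
Require 7ⁿ ≥ 99 ÷ (1/3) = 297.
7² = 49 falls short of 297 but 7³ = 343 reaches it, so n = 3.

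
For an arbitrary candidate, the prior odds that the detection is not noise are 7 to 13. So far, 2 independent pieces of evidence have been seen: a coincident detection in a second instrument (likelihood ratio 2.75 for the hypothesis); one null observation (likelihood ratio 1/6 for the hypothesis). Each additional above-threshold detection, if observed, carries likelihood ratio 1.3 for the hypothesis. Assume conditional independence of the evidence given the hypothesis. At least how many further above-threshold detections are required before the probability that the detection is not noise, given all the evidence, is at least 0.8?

Prior odds = 7/13.
Combined Bayes factor of the evidence already in hand = 2.75 × (1/6) = 11/24.
Odds after that evidence = (7/13) × 11/24 = 77/312.
Target odds = 0.8/0.2 = 4.
Need 1.3ⁿ ≥ 4 ÷ (77/312) = 1248/77.
1.3¹⁰ ≈13.7858 falls short of 1248/77 but 1.3¹¹ ≈17.9216 reaches it, so n = 11.

11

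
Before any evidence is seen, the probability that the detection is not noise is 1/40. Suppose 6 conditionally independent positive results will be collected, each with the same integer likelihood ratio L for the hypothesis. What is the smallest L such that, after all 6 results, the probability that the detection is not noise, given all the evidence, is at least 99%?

4

Prior odds = 0.025/0.975 = 1/39.
Target odds = 0.99/0.01 = 99.
Need L⁶ ≥ 99 ÷ (1/39) = 3861.
3⁶ = 729 < 3861 ≤ 4096 = 4⁶, so L = 4.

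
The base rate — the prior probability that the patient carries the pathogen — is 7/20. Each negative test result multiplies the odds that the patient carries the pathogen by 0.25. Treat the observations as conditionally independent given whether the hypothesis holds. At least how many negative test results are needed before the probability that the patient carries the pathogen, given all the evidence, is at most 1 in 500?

5

Prior odds: 0.35 ÷ 0.65 = 7/13.
Likelihood ratio per negative test result = 0.25.
Target posterior odds = 0.002/0.998 = 1/499.
Need (7/13) × 0.25ⁿ ≤ 1/499, i.e. 0.25ⁿ ≤ 13/3493.
0.25⁴ = 0.00390625 is still above 13/3493 but 0.25⁵ = 1/1024 is at or below it, so n = 5.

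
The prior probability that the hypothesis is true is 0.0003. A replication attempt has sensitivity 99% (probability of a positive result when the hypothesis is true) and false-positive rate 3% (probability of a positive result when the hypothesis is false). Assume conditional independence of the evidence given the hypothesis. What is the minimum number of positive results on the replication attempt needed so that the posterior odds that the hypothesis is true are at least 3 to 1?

3

Prior odds: 0.0003 ÷ 0.9997 = 3/9997.
Likelihood ratio of a positive result = 0.99/0.03 = 33.
Target odds = 3.
Need (3/9997) × 33ⁿ ≥ 3, i.e. 33ⁿ ≥ 9997.
33² = 1089 falls short of 9997 but 33³ = 35937 reaches it, so n = 3.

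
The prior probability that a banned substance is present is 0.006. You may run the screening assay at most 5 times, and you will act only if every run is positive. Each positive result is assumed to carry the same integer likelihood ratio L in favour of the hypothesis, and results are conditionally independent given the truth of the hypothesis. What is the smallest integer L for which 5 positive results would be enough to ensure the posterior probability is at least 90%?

5

Prior odds = 0.006/0.994 = 3/497.
Target odds = 0.9/0.1 = 9.
Need L⁵ ≥ 9 ÷ (3/497) = 1491.
4⁵ = 1024 < 1491 ≤ 3125 = 5⁵, so L = 5.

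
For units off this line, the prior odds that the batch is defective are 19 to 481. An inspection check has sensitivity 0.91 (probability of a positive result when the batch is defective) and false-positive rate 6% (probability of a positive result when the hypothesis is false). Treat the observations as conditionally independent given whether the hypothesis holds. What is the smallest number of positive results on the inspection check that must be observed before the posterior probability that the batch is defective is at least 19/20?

3

Prior odds = 19/481.
Likelihood ratio of a positive result = 0.91/0.06 = 91/6.
Target posterior odds = 0.95/0.05 = 19.
Require (91/6)ⁿ ≥ 19 ÷ (19/481) = 481.
(91/6)² = 8281/36 falls short of 481 but (91/6)³ = 753571/216 reaches it, so n = 3.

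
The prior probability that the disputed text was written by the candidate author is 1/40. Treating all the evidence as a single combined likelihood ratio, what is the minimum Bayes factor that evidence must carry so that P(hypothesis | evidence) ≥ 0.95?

741

Prior odds = 0.025/0.975 = 1/39.
Target odds = 0.95/0.05 = 19.
Required Bayes factor = 19 ÷ (1/39) = 741.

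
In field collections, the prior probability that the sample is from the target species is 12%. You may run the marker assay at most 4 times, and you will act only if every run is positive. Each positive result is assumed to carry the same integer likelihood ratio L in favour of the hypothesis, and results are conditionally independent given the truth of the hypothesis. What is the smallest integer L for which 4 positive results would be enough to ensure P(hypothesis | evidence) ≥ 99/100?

6

Prior odds = 0.12/0.88 = 3/22.
Target odds = 0.99/0.01 = 99.
Need L⁴ ≥ 99 ÷ (3/22) = 726.
5⁴ = 625 < 726 ≤ 1296 = 6⁴, so L = 6.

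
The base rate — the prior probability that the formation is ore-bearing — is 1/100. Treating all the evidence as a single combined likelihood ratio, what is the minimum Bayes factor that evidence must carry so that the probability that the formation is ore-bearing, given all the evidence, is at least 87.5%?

Prior odds = 0.01/0.99 = 1/99.
Target odds = 0.875/0.125 = 7.
Required Bayes factor = 7 ÷ (1/99) = 693.

693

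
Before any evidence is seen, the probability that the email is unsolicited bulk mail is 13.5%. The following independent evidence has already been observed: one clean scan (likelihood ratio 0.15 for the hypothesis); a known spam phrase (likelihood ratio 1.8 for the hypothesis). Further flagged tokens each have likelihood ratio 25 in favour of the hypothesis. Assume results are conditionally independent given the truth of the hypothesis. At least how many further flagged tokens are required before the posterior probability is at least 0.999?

Prior odds = 0.135/0.865 = 27/173.
Combined Bayes factor of the evidence already in hand = 0.15 × 1.8 = 0.27.
Odds after that evidence = (27/173) × 0.27 = 729/17300.
Target odds = 0.999/0.001 = 999.
Need 25ⁿ ≥ 999 ÷ (729/17300) = 640100/27.
25³ = 15625 falls short of 640100/27 but 25⁴ = 390625 reaches it, so n = 4.

4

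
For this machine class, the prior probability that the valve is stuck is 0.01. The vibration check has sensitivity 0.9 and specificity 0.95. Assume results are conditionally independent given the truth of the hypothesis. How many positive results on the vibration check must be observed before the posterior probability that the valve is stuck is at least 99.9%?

Prior odds = 0.01/0.99 = 1/99.
False-positive rate = 1 − 0.95 = 0.05; likelihood ratio of a positive = 0.9/0.05 = 18.
Target posterior odds = 0.999/0.001 = 999.
Need (1/99) × 18ⁿ ≥ 999, i.e. 18ⁿ ≥ 98901.
18³ = 5832 falls short of 98901 but 18⁴ = 104976 reaches it, so n = 4.

4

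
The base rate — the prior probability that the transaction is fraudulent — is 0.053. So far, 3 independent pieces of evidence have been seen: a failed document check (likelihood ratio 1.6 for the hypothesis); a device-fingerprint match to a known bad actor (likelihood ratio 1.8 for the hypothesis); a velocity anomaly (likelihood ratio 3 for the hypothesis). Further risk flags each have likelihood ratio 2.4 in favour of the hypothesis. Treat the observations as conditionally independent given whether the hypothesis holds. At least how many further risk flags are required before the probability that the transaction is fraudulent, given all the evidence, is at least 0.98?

6

Prior odds = 0.053/0.947 = 53/947.
Combined Bayes factor of the evidence already in hand = 1.6 × 1.8 × 3 = 8.64.
Odds after that evidence = (53/947) × 8.64 = 11448/23675.
Target odds = 0.98/0.02 = 49.
Need 2.4ⁿ ≥ 49 ÷ (11448/23675) = 1160075/11448.
2.4⁵ = 79.62624 falls short of 1160075/11448 but 2.4⁶ = 2985984/15625 reaches it, so n = 6.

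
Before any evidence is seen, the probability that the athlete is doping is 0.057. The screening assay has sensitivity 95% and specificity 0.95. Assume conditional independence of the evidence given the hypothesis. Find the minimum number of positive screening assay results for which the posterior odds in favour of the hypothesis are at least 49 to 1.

Prior odds: 0.057 ÷ 0.943 = 57/943.
False-positive rate = 1 − 0.95 = 0.05; likelihood ratio of a positive = 0.95/0.05 = 19.
Target odds = 49.
Need (57/943) × 19ⁿ ≥ 49, i.e. 19ⁿ ≥ 46207/57.
19² = 361 falls short of 46207/57 but 19³ = 6859 reaches it, so n = 3.

3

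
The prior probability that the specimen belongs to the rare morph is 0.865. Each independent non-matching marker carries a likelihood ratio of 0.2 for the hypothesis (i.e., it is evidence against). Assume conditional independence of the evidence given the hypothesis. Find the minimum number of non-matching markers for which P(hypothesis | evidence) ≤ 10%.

Prior odds: 0.865 ÷ 0.135 = 173/27.
Likelihood ratio per non-matching marker = 0.2.
Target posterior odds = 0.1/0.9 = 1/9.
Need (173/27) × 0.2ⁿ ≤ 1/9, i.e. 0.2ⁿ ≤ 3/173.
0.2² = 0.04 is still above 3/173 but 0.2³ = 0.008 is at or below it, so n = 3.

3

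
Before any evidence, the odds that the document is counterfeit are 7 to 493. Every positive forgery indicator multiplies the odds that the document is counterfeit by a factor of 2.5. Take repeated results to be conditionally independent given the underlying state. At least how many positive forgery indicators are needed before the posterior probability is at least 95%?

Prior odds = 7/493.
Likelihood ratio per positive forgery indicator = 2.5.
Target odds: 0.95 ÷ 0.05 = 19.
Require 2.5ⁿ ≥ 19 ÷ (7/493) = 9367/7.
2.5⁷ = 610.3515625 falls short of 9367/7 but 2.5⁸ = 390625/256 reaches it, so n = 8.

8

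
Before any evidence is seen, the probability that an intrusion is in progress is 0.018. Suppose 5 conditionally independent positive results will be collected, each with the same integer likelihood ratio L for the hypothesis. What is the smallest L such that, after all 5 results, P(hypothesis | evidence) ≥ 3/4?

3

Prior odds = 0.018/0.982 = 9/491.
Target odds = 0.75/0.25 = 3.
Need L⁵ ≥ 3 ÷ (9/491) = 491/3.
2⁵ = 32 < 491/3 ≤ 243 = 3⁵, so L = 3.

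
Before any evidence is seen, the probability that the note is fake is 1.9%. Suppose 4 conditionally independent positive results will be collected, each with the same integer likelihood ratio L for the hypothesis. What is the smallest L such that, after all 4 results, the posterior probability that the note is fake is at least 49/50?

8

Prior odds = 0.019/0.981 = 19/981.
Target odds = 0.98/0.02 = 49.
Need L⁴ ≥ 49 ÷ (19/981) = 48069/19.
7⁴ = 2401 < 48069/19 ≤ 4096 = 8⁴, so L = 8.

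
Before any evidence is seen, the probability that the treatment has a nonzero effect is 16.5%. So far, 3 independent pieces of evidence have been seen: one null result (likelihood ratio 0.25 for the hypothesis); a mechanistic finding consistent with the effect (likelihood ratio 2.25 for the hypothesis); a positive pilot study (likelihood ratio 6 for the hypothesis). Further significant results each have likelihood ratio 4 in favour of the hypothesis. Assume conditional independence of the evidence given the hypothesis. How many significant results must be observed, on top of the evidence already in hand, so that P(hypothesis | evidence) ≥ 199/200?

5

Prior odds = 0.165/0.835 = 33/167.
Combined Bayes factor of the evidence already in hand = 0.25 × 2.25 × 6 = 3.375.
Odds after that evidence = (33/167) × 3.375 = 891/1336.
Target odds = 0.995/0.005 = 199.
Need 4ⁿ ≥ 199 ÷ (891/1336) = 265864/891.
4⁴ = 256 falls short of 265864/891 but 4⁵ = 1024 reaches it, so n = 5.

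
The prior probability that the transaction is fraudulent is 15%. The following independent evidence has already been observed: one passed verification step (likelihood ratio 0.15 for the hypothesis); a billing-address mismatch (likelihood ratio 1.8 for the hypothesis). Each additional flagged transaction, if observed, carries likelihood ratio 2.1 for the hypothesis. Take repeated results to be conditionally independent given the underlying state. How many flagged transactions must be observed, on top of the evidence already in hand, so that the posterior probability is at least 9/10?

8

Prior odds = 0.15/0.85 = 3/17.
Combined Bayes factor of the evidence already in hand = 0.15 × 1.8 = 0.27.
Odds after that evidence = (3/17) × 0.27 = 81/1700.
Target odds = 0.9/0.1 = 9.
Need 2.1ⁿ ≥ 9 ÷ (81/1700) = 1700/9.
2.1⁷ ≈180.109 falls short of 1700/9 but 2.1⁸ ≈378.229 reaches it, so n = 8.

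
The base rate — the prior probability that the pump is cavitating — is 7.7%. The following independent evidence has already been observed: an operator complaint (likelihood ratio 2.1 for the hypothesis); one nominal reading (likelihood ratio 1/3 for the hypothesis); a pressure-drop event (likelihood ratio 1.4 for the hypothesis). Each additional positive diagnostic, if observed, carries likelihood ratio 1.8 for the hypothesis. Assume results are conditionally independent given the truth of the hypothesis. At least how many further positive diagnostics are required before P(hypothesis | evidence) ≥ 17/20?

Prior odds = 0.077/0.923 = 77/923.
Combined Bayes factor of the evidence already in hand = 2.1 × (1/3) × 1.4 = 0.98.
Odds after that evidence = (77/923) × 0.98 = 3773/46150.
Target odds = 0.85/0.15 = 17/3.
Need 1.8ⁿ ≥ 17/3 ÷ (3773/46150) = 784550/11319.
1.8⁷ = 4782969/78125 falls short of 784550/11319 but 1.8⁸ = 43046721/390625 reaches it, so n = 8.

8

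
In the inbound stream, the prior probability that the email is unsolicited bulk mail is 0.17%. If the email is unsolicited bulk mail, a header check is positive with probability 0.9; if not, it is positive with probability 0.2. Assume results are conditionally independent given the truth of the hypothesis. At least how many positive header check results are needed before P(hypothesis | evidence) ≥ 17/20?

6

Prior odds = 0.0017/0.9983 = 17/9983.
Likelihood ratio of a positive = 0.9/0.2 = 4.5.
Target odds: 0.85 ÷ 0.15 = 17/3.
Need (17/9983) × 4.5ⁿ ≥ 17/3, i.e. 4.5ⁿ ≥ 9983/3.
4.5⁵ = 1845.28125 falls short of 9983/3 but 4.5⁶ = 8303.765625 reaches it, so n = 6.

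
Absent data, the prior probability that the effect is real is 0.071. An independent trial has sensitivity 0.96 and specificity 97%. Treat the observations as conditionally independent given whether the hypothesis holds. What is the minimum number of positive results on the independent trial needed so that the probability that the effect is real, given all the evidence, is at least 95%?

Prior odds: 0.071 ÷ 0.929 = 71/929.
False-positive rate = 1 − 0.97 = 0.03; likelihood ratio of a positive = 0.96/0.03 = 32.
Target odds: 0.95 ÷ 0.05 = 19.
Require 32ⁿ ≥ 19 ÷ (71/929) = 17651/71.
32¹ = 32 falls short of 17651/71 but 32² = 1024 reaches it, so n = 2.

2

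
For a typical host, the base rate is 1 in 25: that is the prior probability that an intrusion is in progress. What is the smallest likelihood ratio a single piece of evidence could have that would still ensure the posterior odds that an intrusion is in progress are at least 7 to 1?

Prior odds = 0.04/0.96 = 1/24.
Target odds = 7.
Required Bayes factor = 7 ÷ (1/24) = 168.

168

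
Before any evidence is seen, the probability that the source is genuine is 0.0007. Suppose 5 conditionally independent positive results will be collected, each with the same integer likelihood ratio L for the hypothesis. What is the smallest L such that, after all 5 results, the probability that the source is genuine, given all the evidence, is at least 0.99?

11

Prior odds = 0.0007/0.9993 = 7/9993.
Target odds = 0.99/0.01 = 99.
Need L⁵ ≥ 99 ÷ (7/9993) = 989307/7.
10⁵ = 100000 < 989307/7 ≤ 161051 = 11⁵, so L = 11.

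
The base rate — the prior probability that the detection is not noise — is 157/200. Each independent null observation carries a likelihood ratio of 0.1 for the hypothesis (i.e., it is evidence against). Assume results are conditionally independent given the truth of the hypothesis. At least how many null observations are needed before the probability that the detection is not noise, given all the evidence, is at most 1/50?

3

Prior odds: 0.785 ÷ 0.215 = 157/43.
Likelihood ratio per null observation = 0.1.
Target odds: 0.02 ÷ 0.98 = 1/49.
Need (157/43) × 0.1ⁿ ≤ 1/49, i.e. 0.1ⁿ ≤ 43/7693.
0.1² = 0.01 is still above 43/7693 but 0.1³ = 0.001 is at or below it, so n = 3.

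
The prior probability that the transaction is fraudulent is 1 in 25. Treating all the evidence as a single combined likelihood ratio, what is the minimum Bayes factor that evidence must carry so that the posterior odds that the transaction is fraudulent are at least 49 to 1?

1176

Prior odds = 0.04/0.96 = 1/24.
Target odds = 49.
Required Bayes factor = 49 ÷ (1/24) = 1176.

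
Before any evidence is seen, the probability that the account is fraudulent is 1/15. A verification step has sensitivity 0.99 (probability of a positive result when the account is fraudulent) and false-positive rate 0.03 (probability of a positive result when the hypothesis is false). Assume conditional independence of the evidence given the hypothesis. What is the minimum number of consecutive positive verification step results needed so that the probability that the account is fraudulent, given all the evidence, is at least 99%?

3

Prior odds = (1/15)/(14/15) = 1/14.
Likelihood ratio of a positive result = 0.99/0.03 = 33.
Target posterior odds = 0.99/0.01 = 99.
Require 33ⁿ ≥ 99 ÷ (1/14) = 1386.
33² = 1089 falls short of 1386 but 33³ = 35937 reaches it, so n = 3.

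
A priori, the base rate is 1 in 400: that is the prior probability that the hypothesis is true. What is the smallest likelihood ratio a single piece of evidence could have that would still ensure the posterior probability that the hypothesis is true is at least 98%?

19551

Prior odds = 0.0025/0.9975 = 1/399.
Target odds = 0.98/0.02 = 49.
Required Bayes factor = 49 ÷ (1/399) = 19551.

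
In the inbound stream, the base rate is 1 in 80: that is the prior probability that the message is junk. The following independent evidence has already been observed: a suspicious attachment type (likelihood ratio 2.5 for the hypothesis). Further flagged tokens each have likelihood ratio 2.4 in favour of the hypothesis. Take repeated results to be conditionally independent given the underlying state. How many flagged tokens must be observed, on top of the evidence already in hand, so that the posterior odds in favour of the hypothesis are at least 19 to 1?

Prior odds = 0.0125/0.9875 = 1/79.
Bayes factor of the evidence already in hand = 2.5.
Odds after that evidence = (1/79) × 2.5 = 5/158.
Target odds = 19.
Need 2.4ⁿ ≥ 19 ÷ (5/158) = 600.4.
2.4⁷ = 35831808/78125 falls short of 600.4 but 2.4⁸ = 429981696/390625 reaches it, so n = 8.

8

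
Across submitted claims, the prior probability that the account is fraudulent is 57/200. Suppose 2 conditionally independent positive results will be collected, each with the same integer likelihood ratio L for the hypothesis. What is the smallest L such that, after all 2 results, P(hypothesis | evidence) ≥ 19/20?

Prior odds = 0.285/0.715 = 57/143.
Target odds = 0.95/0.05 = 19.
Need L² ≥ 19 ÷ (57/143) = 143/3.
6² = 36 < 143/3 ≤ 49 = 7², so L = 7.

7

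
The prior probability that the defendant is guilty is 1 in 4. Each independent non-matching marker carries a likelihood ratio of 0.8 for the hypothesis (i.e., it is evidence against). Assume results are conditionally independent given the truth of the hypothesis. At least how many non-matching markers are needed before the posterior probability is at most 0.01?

16

Prior odds: 0.25 ÷ 0.75 = 1/3.
Likelihood ratio per non-matching marker = 0.8.
Target odds: 0.01 ÷ 0.99 = 1/99.
Need (1/3) × 0.8ⁿ ≤ 1/99, i.e. 0.8ⁿ ≤ 1/33.
0.8¹⁵ ≈0.0351844 is still above 1/33 but 0.8¹⁶ ≈0.0281475 is at or below it, so n = 16.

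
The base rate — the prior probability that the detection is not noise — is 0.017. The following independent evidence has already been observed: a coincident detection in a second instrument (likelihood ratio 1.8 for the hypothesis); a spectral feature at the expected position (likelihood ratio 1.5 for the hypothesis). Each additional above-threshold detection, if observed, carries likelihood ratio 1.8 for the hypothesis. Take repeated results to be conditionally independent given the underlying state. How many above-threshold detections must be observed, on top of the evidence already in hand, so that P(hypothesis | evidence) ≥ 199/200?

15

Prior odds = 0.017/0.983 = 17/983.
Combined Bayes factor of the evidence already in hand = 1.8 × 1.5 = 2.7.
Odds after that evidence = (17/983) × 2.7 = 459/9830.
Target odds = 0.995/0.005 = 199.
Need 1.8ⁿ ≥ 199 ÷ (459/9830) = 1956170/459.
1.8¹⁴ ≈3748.13 falls short of 1956170/459 but 1.8¹⁵ ≈6746.64 reaches it, so n = 15.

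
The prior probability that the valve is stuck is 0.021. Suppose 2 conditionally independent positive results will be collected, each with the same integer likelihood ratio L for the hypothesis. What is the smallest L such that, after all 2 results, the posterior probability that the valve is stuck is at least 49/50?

48

Prior odds = 0.021/0.979 = 21/979.
Target odds = 0.98/0.02 = 49.
Need L² ≥ 49 ÷ (21/979) = 6853/3.
47² = 2209 < 6853/3 ≤ 2304 = 48², so L = 48.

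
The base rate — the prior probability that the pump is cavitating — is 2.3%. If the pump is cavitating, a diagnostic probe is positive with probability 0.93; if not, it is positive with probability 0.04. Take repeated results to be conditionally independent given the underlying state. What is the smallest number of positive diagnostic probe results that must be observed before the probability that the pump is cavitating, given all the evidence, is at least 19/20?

Prior odds: 0.023 ÷ 0.977 = 23/977.
Likelihood ratio of a positive = 0.93/0.04 = 23.25.
Target odds: 0.95 ÷ 0.05 = 19.
Require 23.25ⁿ ≥ 19 ÷ (23/977) = 18563/23.
23.25² = 540.5625 falls short of 18563/23 but 23.25³ = 804357/64 reaches it, so n = 3.

3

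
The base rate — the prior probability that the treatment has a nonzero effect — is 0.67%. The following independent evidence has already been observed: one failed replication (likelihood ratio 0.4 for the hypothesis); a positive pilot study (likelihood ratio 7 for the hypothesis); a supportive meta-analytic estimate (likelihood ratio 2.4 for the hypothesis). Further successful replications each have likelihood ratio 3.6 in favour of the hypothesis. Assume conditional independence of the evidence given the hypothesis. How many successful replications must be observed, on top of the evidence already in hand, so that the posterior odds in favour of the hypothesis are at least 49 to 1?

6

Prior odds = 0.0067/0.9933 = 67/9933.
Combined Bayes factor of the evidence already in hand = 0.4 × 7 × 2.4 = 6.72.
Odds after that evidence = (67/9933) × 6.72 = 536/11825.
Target odds = 49.
Need 3.6ⁿ ≥ 49 ÷ (536/11825) = 579425/536.
3.6⁵ = 604.66176 falls short of 579425/536 but 3.6⁶ = 34012224/15625 reaches it, so n = 6.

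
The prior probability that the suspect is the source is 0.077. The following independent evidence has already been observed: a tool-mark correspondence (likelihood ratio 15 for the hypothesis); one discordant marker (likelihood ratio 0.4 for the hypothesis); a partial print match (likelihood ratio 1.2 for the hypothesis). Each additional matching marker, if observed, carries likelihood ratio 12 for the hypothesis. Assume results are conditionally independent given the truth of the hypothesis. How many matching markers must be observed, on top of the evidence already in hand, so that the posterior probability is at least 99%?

3

Prior odds = 0.077/0.923 = 77/923.
Combined Bayes factor of the evidence already in hand = 15 × 0.4 × 1.2 = 7.2.
Odds after that evidence = (77/923) × 7.2 = 2772/4615.
Target odds = 0.99/0.01 = 99.
Need 12ⁿ ≥ 99 ÷ (2772/4615) = 4615/28.
12² = 144 falls short of 4615/28 but 12³ = 1728 reaches it, so n = 3.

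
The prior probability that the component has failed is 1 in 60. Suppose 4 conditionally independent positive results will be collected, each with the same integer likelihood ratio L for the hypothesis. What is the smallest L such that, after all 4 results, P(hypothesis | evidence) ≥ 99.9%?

16

Prior odds = (1/60)/(59/60) = 1/59.
Target odds = 0.999/0.001 = 999.
Need L⁴ ≥ 999 ÷ (1/59) = 58941.
15⁴ = 50625 < 58941 ≤ 65536 = 16⁴, so L = 16.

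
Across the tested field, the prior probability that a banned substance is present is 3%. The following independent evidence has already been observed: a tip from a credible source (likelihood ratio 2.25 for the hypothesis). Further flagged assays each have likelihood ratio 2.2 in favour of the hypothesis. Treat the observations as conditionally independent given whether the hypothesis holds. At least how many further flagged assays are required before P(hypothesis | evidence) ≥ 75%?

5

Prior odds = 0.03/0.97 = 3/97.
Bayes factor of the evidence already in hand = 2.25.
Odds after that evidence = (3/97) × 2.25 = 27/388.
Target odds = 0.75/0.25 = 3.
Need 2.2ⁿ ≥ 3 ÷ (27/388) = 388/9.
2.2⁴ = 23.4256 falls short of 388/9 but 2.2⁵ = 51.53632 reaches it, so n = 5.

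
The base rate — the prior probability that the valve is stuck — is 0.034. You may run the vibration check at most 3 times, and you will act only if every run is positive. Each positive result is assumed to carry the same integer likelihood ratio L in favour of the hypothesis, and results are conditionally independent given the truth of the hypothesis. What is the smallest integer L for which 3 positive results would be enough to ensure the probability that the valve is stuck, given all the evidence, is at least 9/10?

7

Prior odds = 0.034/0.966 = 17/483.
Target odds = 0.9/0.1 = 9.
Need L³ ≥ 9 ÷ (17/483) = 4347/17.
6³ = 216 < 4347/17 ≤ 343 = 7³, so L = 7.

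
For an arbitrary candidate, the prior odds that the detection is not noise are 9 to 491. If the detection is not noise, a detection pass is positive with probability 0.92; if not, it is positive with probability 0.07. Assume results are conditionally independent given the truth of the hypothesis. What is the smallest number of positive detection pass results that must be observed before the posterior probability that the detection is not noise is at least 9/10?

3

Prior odds = 9/491.
Likelihood ratio of a positive = 0.92/0.07 = 92/7.
Target odds: 0.9 ÷ 0.1 = 9.
Need (9/491) × (92/7)ⁿ ≥ 9, i.e. (92/7)ⁿ ≥ 491.
(92/7)² = 8464/49 falls short of 491 but (92/7)³ = 778688/343 reaches it, so n = 3.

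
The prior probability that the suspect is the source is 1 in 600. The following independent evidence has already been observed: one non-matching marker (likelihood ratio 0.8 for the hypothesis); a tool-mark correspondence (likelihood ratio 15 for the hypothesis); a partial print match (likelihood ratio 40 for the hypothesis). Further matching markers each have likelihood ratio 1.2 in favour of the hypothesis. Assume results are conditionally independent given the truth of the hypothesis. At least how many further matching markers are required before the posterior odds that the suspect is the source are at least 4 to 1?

Prior odds = (1/600)/(599/600) = 1/599.
Combined Bayes factor of the evidence already in hand = 0.8 × 15 × 40 = 480.
Odds after that evidence = (1/599) × 480 = 480/599.
Target odds = 4.
Need 1.2ⁿ ≥ 4 ÷ (480/599) = 599/120.
1.2⁸ = 1679616/390625 falls short of 599/120 but 1.2⁹ = 10077696/1953125 reaches it, so n = 9.

9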